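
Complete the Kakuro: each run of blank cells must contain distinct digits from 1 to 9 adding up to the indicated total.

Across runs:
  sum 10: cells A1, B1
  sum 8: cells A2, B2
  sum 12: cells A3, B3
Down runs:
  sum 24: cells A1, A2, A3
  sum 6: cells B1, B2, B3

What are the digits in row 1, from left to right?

24 in 3 cells must be {7,8,9}; 6 in 3 cells must be {1,2,3}.
The 8 across and the 24 down share only 7, so A2 = 7.
B2 = 8 − 7 = 1 completes the 8 across.
Given what's placed, B3 must be 3 to fit the 12 across and 6 down.
B1 = 6 − 4 = 2 completes the 6 down.
A3 = 12 − 3 = 9 completes the 12 across.
A1 = 10 − 2 = 8 completes the 10 across.

8 2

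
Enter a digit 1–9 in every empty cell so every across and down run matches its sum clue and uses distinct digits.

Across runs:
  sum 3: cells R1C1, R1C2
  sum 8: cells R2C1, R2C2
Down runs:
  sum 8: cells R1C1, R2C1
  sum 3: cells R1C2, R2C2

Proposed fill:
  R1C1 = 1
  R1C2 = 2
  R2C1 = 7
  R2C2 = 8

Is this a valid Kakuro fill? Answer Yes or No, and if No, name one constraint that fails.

No — the across run R2C1–R2C2 sums to 15, not 8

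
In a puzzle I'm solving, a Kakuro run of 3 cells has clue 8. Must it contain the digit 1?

Yes

Every partition of 8 into 3 distinct digits includes 1: {1,2,5}, {1,3,4}.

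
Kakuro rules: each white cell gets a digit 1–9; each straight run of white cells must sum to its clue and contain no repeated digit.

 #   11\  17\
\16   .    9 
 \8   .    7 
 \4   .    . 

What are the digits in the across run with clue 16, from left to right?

7, 9

16 in 2 cells must be {7,9}; 4 in 2 cells must be {1,3}.
R1C1 = 16 − 9 = 7 completes the 16 across.
R2C1 = 8 − 7 = 1 completes the 8 across.
R3C1 = 11 − 8 = 3 completes the 11 down.
R3C2 = 4 − 3 = 1 completes the 4 across.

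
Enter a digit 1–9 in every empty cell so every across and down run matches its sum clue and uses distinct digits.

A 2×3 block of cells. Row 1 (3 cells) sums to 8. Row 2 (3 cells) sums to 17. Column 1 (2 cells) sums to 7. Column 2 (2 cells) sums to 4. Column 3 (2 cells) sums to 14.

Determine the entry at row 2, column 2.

3

4 in 2 cells must be {1,3}.
The 8 across and the 14 down share only 5, so (1,3) = 5.
(2,3) = 14 − 5 = 9 completes the 14 down.
Given what's placed, (1,2) must be 1 to fit the 8 across and 4 down.
(2,2) = 4 − 1 = 3 completes the 4 down.
(1,1) = 8 − 6 = 2 completes the 8 across.
(2,1) = 17 − 12 = 5 completes the 17 across.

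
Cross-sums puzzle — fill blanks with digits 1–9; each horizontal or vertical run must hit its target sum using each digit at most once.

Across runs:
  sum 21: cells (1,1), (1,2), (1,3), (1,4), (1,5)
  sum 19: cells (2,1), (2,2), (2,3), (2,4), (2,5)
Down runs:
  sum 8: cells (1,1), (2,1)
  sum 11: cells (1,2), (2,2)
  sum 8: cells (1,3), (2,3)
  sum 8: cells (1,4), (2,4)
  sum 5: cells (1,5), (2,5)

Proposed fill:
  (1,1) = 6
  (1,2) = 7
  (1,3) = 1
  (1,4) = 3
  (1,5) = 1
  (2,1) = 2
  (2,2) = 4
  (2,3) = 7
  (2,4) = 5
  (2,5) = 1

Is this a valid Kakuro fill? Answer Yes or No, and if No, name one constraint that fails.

No — the down run (1,5)–(2,5) sums to 2, not 5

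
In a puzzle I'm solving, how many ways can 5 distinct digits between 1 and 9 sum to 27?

11

5 distinct digits from 1–9 sum between 15 and 35.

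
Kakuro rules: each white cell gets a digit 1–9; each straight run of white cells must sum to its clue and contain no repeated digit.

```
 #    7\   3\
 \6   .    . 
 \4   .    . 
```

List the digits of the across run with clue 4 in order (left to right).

4 in 2 cells must be {1,3}; 3 in 2 cells must be {1,2}.
The 4 across and the 3 down share only 1, so R2C2 = 1.
R1C2 = 3 − 1 = 2 completes the 3 down.
R2C1 = 4 − 1 = 3 completes the 4 across.
R1C1 = 6 − 2 = 4 completes the 6 across.

3 1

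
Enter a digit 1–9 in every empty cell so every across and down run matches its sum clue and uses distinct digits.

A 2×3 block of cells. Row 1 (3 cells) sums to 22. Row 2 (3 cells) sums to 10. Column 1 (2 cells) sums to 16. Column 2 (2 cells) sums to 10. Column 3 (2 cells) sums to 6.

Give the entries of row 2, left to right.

7, 2, 1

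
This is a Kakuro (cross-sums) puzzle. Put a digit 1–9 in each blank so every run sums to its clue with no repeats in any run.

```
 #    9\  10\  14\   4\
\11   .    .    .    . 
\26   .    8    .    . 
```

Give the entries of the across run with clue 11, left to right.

11 in 4 cells must be {1,2,3,5}; 4 in 2 cells must be {1,3}.
R1C2 = 10 − 8 = 2 completes the 10 down.
R1C3 = 5: the only remaining digit allowed by both the 11 across and the 14 down.
R2C3 = 14 − 5 = 9 completes the 14 down.
R2C4 = 3: the only remaining digit allowed by both the 26 across and the 4 down.
R1C4 = 4 − 3 = 1 completes the 4 down.
R2C1 = 26 − 20 = 6 completes the 26 across.
R1C1 = 11 − 8 = 3 completes the 11 across.

3, 2, 5, 1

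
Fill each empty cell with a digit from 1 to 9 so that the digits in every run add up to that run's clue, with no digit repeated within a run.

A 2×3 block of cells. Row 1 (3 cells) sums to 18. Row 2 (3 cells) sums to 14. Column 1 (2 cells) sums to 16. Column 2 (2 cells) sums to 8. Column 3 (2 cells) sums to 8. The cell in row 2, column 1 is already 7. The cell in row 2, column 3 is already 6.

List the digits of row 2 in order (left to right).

16 in 2 cells must be {7,9}.
(1,1) = 16 − 7 = 9 completes the 16 down.
(1,3) = 8 − 6 = 2 completes the 8 down.
(2,2) = 14 − 13 = 1 completes the 14 across.
(1,2) = 18 − 11 = 7 completes the 18 across.

7 1 6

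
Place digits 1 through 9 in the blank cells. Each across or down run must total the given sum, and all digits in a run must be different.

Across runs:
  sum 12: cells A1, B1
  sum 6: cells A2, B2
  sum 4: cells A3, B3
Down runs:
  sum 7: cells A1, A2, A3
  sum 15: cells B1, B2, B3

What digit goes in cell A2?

2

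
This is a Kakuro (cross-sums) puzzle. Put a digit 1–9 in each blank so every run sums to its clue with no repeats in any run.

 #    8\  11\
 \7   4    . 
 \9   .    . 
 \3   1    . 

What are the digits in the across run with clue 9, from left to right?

3 in 2 cells must be {1,2}.
R1C2 = 7 − 4 = 3 completes the 7 across.
R2C1 = 8 − 5 = 3 completes the 8 down.
R2C2 = 9 − 3 = 6 completes the 9 across.
R3C2 = 3 − 1 = 2 completes the 3 across.

3 6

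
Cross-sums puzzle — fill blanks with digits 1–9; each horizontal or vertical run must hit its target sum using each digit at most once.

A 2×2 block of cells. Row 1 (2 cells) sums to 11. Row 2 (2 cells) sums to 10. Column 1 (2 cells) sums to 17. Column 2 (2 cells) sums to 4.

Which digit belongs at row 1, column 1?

17 in 2 cells must be {8,9}; 4 in 2 cells must be {1,3}.
The 11 across and the 4 down share only 3, so (1,2) = 3.
(2,2) = 4 − 3 = 1 completes the 4 down.
(1,1) = 11 − 3 = 8 completes the 11 across.
(2,1) = 10 − 1 = 9 completes the 10 across.

8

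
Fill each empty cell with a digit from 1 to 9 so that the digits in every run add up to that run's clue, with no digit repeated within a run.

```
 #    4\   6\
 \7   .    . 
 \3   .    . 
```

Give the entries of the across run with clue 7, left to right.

3, 4

3 in 2 cells must be {1,2}; 4 in 2 cells must be {1,3}.
The 3 across and the 4 down share only 1, so R2C1 = 1.
R2C2 = 3 − 1 = 2 completes the 3 across.
R1C1 = 4 − 1 = 3 completes the 4 down.
R1C2 = 7 − 3 = 4 completes the 7 across.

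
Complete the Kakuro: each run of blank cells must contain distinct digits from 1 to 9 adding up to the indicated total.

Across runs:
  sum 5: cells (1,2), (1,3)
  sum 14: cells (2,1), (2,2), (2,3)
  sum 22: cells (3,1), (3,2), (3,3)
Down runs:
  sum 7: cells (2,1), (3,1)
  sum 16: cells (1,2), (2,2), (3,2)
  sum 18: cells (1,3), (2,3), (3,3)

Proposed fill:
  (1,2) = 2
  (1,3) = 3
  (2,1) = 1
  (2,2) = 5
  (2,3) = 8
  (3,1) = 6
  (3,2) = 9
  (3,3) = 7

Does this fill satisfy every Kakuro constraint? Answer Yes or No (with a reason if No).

Yes

Across: 2+3=5; 1+5+8=14; 6+9+7=22. Down: 1+6=7; 2+5+9=16; 3+8+7=18. No digit repeats within any run.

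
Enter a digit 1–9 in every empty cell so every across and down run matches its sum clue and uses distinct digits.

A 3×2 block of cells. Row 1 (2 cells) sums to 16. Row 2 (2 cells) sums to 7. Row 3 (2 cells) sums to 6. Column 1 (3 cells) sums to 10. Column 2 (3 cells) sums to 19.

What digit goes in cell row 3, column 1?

2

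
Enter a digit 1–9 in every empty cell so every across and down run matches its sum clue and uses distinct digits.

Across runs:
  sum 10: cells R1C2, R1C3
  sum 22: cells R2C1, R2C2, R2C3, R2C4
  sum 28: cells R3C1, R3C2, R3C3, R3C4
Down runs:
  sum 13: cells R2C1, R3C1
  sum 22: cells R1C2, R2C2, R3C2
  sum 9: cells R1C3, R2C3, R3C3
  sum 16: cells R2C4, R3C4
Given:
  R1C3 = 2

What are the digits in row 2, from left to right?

16 in 2 cells must be {7,9}.
R1C2 = 10 − 2 = 8 completes the 10 across.
No cell is forced outright now. R2C2 can only be 5 or 9 (the digits allowed by both its 22 across and its 22 down). If R2C2 = 5: that forces R3C2 = 9, R3C4 = 7, R2C4 = 9, R3C3 = 4, after which R2C3 would have to be in {1,2,6,7} for the 22 across but in {3} for the 9 down — contradiction. So R2C2 = 9.
R2C4 = 7: the only remaining digit allowed by both the 22 across and the 16 down.
R3C2 = 22 − 17 = 5 completes the 22 down.
R3C3 = 6: the only remaining digit allowed by both the 28 across and the 9 down.
R3C4 = 16 − 7 = 9 completes the 16 down.
R2C3 = 9 − 8 = 1 completes the 9 down.
R3C1 = 28 − 20 = 8 completes the 28 across.
R2C1 = 22 − 17 = 5 completes the 22 across.

5, 9, 1, 7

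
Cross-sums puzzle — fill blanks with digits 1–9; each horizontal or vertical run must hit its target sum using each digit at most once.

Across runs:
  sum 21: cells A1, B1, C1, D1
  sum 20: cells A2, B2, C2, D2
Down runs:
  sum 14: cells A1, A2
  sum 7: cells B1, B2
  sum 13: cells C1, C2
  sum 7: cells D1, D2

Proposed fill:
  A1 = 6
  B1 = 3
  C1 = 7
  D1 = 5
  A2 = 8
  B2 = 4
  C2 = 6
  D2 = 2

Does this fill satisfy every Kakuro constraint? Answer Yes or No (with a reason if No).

Yes

Across: 6+3+7+5=21; 8+4+6+2=20. Down: 6+8=14; 3+4=7; 7+6=13; 5+2=7. No digit repeats within any run.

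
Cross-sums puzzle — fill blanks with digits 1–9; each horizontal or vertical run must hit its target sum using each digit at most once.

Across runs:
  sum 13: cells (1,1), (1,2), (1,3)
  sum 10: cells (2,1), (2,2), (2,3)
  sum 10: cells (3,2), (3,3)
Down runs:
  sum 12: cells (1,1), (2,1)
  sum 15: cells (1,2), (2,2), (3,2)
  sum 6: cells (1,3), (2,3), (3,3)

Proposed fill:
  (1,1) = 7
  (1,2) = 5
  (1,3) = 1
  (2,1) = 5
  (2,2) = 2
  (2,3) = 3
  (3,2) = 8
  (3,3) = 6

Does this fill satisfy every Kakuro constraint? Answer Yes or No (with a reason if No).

No — the down run (1,3)–(3,3) sums to 10, not 6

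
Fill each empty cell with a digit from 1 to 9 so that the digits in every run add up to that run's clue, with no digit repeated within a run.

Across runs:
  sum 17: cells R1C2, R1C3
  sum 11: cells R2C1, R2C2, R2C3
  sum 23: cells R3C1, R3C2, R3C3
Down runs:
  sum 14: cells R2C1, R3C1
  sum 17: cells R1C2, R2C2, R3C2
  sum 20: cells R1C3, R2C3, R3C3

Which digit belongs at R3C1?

17 in 2 cells must be {8,9}; 23 in 3 cells must be {6,8,9}.
Nothing is forced directly, so branch on R1C2, whose candidates are 8 or 9. If R1C2 = 8: that forces R1C3 = 9, R3C2 = 6, R3C3 = 8, R2C2 = 3, after which R2C3 would have to be in {1,2,6,7} for the 11 across but in {3} for the 20 down — contradiction. So R1C2 = 9.
R1C3 = 17 − 9 = 8 completes the 17 across.
Given what's placed, R3C2 must be 6 to fit the 23 across and 17 down.
R3C3 = 9: the only remaining digit allowed by both the 23 across and the 20 down.
R2C2 = 17 − 15 = 2 completes the 17 down.
R2C3 = 20 − 17 = 3 completes the 20 down.
R3C1 = 23 − 15 = 8 completes the 23 across.

8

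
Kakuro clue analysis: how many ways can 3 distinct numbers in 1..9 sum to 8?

2

3 distinct digits from 1–9 sum between 6 and 24.
Enumerating: {1,2,5}, {1,3,4}.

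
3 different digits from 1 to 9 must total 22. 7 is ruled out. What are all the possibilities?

{5,8,9}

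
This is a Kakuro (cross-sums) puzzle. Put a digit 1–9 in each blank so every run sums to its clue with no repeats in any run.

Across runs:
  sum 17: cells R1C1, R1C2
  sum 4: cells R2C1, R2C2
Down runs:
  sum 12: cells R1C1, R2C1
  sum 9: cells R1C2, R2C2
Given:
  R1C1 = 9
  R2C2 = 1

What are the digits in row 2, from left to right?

3 1

17 in 2 cells must be {8,9}; 4 in 2 cells must be {1,3}.
R1C2 = 17 − 9 = 8 completes the 17 across.
R2C1 = 4 − 1 = 3 completes the 4 across.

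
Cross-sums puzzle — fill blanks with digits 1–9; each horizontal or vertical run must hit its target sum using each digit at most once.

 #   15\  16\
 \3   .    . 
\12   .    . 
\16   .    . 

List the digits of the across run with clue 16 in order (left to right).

9, 7

3 in 2 cells must be {1,2}; 16 in 2 cells must be {7,9}.
Nothing is forced directly, so branch on R1C1, whose candidates are 1 or 2. If R1C1 = 1: that forces R1C2 = 2, R3C1 = 9, after which R3C2 would have to be in {7} for the 16 across but in {5,6,8,9} for the 16 down — contradiction. So R1C1 = 2.
R1C2 = 3 − 2 = 1 completes the 3 across.
Nothing is forced directly, so branch on R3C1, whose candidates are 7 or 9. If R3C1 = 7: then R2C1 would have to be in {3,4,5,7,8,9} for the 12 across but in {6} for the 15 down — contradiction. So R3C1 = 9.
R2C1 = 15 − 11 = 4 completes the 15 down.
R2C2 = 12 − 4 = 8 completes the 12 across.
R3C2 = 16 − 9 = 7 completes the 16 across.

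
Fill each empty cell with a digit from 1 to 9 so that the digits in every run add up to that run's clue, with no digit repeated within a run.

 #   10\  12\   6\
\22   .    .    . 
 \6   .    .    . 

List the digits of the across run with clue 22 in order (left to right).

6 in 3 cells must be {1,2,3}.
The 22 across and the 6 down share only 5, so R1C3 = 5.
The 6 across and the 12 down share only 3, so R2C2 = 3.
R2C3 = 6 − 5 = 1 completes the 6 down.
R1C2 = 12 − 3 = 9 completes the 12 down.
R2C1 = 6 − 4 = 2 completes the 6 across.
R1C1 = 22 − 14 = 8 completes the 22 across.

8 9 5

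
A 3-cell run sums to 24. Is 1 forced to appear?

The only way to make 24 from 3 distinct digits is {7,8,9}, which does not contain 1.

No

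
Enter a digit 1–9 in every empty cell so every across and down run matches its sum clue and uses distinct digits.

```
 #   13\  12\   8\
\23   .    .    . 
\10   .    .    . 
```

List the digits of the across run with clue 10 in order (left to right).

23 in 3 cells must be {6,8,9}.
The 23 across and the 8 down share only 6, so R1C3 = 6.
R2C3 = 8 − 6 = 2 completes the 8 down.
Nothing is forced directly, so branch on R2C1, whose candidates are 5 or 7. If R2C1 = 7: then R1C1 would have to be in {8,9} for the 23 across but in {6} for the 13 down — contradiction. So R2C1 = 5.
R1C1 = 13 − 5 = 8 completes the 13 down.
R1C2 = 23 − 14 = 9 completes the 23 across.
R2C2 = 10 − 7 = 3 completes the 10 across.

5, 3, 2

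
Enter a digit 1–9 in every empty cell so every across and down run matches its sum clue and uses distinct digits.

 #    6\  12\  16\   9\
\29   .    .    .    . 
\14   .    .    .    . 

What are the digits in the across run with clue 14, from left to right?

1 4 7 2

29 in 4 cells must be {5,7,8,9}; 16 in 2 cells must be {7,9}.
Only 5 fits R1C1 under both its across sum 29 and down sum 6.
R2C1 = 6 − 5 = 1 completes the 6 down.
Given what's placed, R2C3 must be 7 to fit the 14 across and 16 down.
R1C3 = 16 − 7 = 9 completes the 16 down.
R2C2 = 4: the only remaining digit allowed by both the 14 across and the 12 down.
R2C4 = 14 − 12 = 2 completes the 14 across.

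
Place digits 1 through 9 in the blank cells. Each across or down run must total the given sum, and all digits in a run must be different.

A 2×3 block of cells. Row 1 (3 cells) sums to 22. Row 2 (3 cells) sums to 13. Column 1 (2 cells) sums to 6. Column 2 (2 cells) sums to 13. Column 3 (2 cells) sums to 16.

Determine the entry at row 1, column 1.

5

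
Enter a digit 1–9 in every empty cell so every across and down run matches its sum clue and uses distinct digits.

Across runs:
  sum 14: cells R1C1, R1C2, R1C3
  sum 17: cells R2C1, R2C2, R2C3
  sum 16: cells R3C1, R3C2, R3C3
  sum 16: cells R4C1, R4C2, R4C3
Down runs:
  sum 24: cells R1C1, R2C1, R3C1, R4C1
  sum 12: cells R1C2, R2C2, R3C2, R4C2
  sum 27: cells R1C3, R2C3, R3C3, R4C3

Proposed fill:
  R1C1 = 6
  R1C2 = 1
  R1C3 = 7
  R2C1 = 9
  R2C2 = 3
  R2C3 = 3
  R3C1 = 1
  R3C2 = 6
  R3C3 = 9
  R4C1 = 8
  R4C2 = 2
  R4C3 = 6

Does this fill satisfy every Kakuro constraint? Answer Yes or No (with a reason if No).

No — the across run R2C1–R2C3 sums to 15, not 17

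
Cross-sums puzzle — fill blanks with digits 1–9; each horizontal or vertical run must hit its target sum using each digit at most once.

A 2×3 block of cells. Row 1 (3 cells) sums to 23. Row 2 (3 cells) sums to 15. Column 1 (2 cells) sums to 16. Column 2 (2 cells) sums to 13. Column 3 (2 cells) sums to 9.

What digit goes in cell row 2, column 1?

7

23 in 3 cells must be {6,8,9}; 16 in 2 cells must be {7,9}.
The 23 across and the 16 down share only 9, so (1,1) = 9.
(2,1) = 16 − 9 = 7 completes the 16 down.
Nothing is forced directly, so branch on (2,2), whose candidates are 5 or 6. If (2,2) = 6: then (1,2) would have to be in {6,8} for the 23 across but in {7} for the 13 down — contradiction. So (2,2) = 5.
(1,2) = 13 − 5 = 8 completes the 13 down.
(1,3) = 23 − 17 = 6 completes the 23 across.
(2,3) = 15 − 12 = 3 completes the 15 across.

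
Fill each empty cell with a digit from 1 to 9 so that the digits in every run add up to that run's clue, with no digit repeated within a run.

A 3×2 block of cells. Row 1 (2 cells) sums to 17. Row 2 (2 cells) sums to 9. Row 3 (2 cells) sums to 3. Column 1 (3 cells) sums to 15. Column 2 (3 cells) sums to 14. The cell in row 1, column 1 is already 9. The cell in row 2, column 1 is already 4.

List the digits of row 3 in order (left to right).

17 in 2 cells must be {8,9}; 3 in 2 cells must be {1,2}.
(1,2) = 17 − 9 = 8 completes the 17 across.
(2,2) = 9 − 4 = 5 completes the 9 across.
(3,1) = 15 − 13 = 2 completes the 15 down.
(3,2) = 3 − 2 = 1 completes the 3 across.

2 1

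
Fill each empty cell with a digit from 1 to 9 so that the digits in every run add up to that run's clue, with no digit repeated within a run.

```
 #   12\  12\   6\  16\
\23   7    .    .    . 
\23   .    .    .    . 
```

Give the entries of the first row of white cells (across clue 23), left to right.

7 3 4 9

16 in 2 cells must be {7,9}.
Given what's placed, R1C4 must be 9 to fit the 23 across and 16 down.
R2C1 = 12 − 7 = 5 completes the 12 down.
R2C4 = 16 − 9 = 7 completes the 16 down.
Given what's placed, R2C3 must be 2 to fit the 23 across and 6 down.
R1C3 = 6 − 2 = 4 completes the 6 down.
R2C2 = 23 − 14 = 9 completes the 23 across.
R1C2 = 23 − 20 = 3 completes the 23 across.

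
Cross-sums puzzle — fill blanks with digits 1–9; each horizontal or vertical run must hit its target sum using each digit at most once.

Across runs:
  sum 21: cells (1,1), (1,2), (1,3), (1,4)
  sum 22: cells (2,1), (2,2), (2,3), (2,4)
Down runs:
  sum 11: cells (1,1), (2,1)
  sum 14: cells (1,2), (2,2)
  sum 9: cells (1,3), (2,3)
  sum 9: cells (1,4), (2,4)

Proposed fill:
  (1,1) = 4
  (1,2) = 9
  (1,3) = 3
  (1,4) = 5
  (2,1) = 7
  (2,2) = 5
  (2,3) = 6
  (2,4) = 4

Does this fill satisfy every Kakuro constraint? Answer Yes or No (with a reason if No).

Across: 4+9+3+5=21; 7+5+6+4=22. Down: 4+7=11; 9+5=14; 3+6=9; 5+4=9. No digit repeats within any run.

Yes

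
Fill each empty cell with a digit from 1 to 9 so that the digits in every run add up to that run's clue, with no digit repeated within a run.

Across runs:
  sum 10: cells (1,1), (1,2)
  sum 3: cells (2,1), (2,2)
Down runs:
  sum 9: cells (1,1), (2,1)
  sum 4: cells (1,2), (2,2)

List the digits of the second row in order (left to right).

3 in 2 cells must be {1,2}; 4 in 2 cells must be {1,3}.
The 3 across and the 4 down share only 1, so (2,2) = 1.
(1,2) = 4 − 1 = 3 completes the 4 down.
(2,1) = 3 − 1 = 2 completes the 3 across.
(1,1) = 10 − 3 = 7 completes the 10 across.

2 1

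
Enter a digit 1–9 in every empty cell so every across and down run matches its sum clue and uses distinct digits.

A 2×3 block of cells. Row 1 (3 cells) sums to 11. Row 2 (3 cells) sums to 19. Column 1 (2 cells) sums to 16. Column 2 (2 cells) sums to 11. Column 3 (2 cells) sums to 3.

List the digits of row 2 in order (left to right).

16 in 2 cells must be {7,9}; 3 in 2 cells must be {1,2}.
The 11 across and the 16 down share only 7, so (1,1) = 7.
Given what's placed, (1,2) must be 3 to fit the 11 across and 11 down.
(1,3) = 11 − 10 = 1 completes the 11 across.
(2,1) = 16 − 7 = 9 completes the 16 down.
(2,2) = 11 − 3 = 8 completes the 11 down.
(2,3) = 19 − 17 = 2 completes the 19 across.

9 8 2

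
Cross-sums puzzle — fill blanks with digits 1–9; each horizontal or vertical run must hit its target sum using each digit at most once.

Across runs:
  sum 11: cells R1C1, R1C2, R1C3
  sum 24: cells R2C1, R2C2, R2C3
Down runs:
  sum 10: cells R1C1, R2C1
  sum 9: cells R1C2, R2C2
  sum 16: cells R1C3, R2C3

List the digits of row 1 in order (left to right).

3 1 7

24 in 3 cells must be {7,8,9}; 16 in 2 cells must be {7,9}.
The 11 across and the 16 down share only 7, so R1C3 = 7.
R2C3 = 16 − 7 = 9 completes the 16 down.
Nothing is forced directly, so branch on R2C1, whose candidates are 7 or 8. If R2C1 = 8: then R1C1 would have to be in {1,3} for the 11 across but in {2} for the 10 down — contradiction. So R2C1 = 7.
R1C1 = 10 − 7 = 3 completes the 10 down.
R1C2 = 11 − 10 = 1 completes the 11 across.
R2C2 = 24 − 16 = 8 completes the 24 across.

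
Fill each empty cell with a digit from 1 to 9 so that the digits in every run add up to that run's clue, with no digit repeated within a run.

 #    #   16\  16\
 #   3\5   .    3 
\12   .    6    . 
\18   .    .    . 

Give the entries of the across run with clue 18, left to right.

1, 8, 9

3 in 2 cells must be {1,2}.
R1C2 = 5 − 3 = 2 completes the 5 across.
R3C2 = 16 − 8 = 8 completes the 16 down.
R3C1 = 1: the only remaining digit allowed by both the 18 across and the 3 down.
R3C3 = 18 − 9 = 9 completes the 18 across.
R2C1 = 3 − 1 = 2 completes the 3 down.
R2C3 = 12 − 8 = 4 completes the 12 across.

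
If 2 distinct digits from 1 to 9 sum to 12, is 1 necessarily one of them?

No

Counterexample: {3,9} sums to 12 without using 1.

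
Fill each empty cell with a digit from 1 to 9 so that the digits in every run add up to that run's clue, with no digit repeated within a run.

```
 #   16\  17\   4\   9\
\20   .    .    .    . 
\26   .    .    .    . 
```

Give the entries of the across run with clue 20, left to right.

7, 9, 1, 3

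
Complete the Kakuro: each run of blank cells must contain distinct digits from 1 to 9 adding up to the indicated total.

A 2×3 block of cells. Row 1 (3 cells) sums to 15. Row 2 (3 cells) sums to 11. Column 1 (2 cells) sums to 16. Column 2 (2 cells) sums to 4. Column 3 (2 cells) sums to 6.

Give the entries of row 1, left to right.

16 in 2 cells must be {7,9}; 4 in 2 cells must be {1,3}.
The 11 across and the 16 down share only 7, so (2,1) = 7.
Given what's placed, (2,3) must be 1 to fit the 11 across and 6 down.
(1,1) = 16 − 7 = 9 completes the 16 down.
(1,2) = 1: the only remaining digit allowed by both the 15 across and the 4 down.
(1,3) = 15 − 10 = 5 completes the 15 across.
(2,2) = 11 − 8 = 3 completes the 11 across.

9 1 5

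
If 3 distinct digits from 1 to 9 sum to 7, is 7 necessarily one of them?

The only way to make 7 from 3 distinct digits is {1,2,4}, which does not contain 7.

No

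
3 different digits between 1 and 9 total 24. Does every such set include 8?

Yes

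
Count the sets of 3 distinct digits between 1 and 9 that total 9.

3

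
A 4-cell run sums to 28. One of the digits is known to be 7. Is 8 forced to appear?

Yes

The only way to make 28 from 4 distinct digits under that restriction is {4,7,8,9}, which contains 8.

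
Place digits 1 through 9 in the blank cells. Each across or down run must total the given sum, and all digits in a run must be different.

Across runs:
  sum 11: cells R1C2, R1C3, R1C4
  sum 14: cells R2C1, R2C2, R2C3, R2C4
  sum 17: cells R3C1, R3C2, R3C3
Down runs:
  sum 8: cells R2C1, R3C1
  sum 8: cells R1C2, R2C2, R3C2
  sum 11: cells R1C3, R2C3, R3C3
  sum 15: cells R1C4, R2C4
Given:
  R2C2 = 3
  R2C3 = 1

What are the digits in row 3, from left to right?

No cell is forced outright now. R2C1 can only be 2 or 6 (the digits allowed by both its 14 across and its 8 down). If R2C1 = 6: then R2C4 would have to be in {4} for the 14 across but in {6,7,8,9} for the 15 down — contradiction. So R2C1 = 2.
R2C4 = 14 − 6 = 8 completes the 14 across.
R3C1 = 8 − 2 = 6 completes the 8 down.
Given what's placed, R3C2 must be 4 to fit the 17 across and 8 down.
R3C3 = 17 − 10 = 7 completes the 17 across.
R1C2 = 8 − 7 = 1 completes the 8 down.
R1C3 = 11 − 8 = 3 completes the 11 down.
R1C4 = 11 − 4 = 7 completes the 11 across.

6, 4, 7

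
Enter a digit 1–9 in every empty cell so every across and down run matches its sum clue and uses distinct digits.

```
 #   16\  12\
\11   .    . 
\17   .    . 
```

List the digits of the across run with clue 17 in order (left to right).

9 8

17 in 2 cells must be {8,9}; 16 in 2 cells must be {7,9}.
The 17 across and the 16 down share only 9, so R2C1 = 9.
R2C2 = 17 − 9 = 8 completes the 17 across.
R1C1 = 16 − 9 = 7 completes the 16 down.
R1C2 = 11 − 7 = 4 completes the 11 across.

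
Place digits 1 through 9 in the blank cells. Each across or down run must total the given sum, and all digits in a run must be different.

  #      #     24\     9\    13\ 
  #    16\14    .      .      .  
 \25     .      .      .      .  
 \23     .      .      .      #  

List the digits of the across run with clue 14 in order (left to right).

7, 2, 5

23 in 3 cells must be {6,8,9}; 16 in 2 cells must be {7,9}; 24 in 3 cells must be {7,8,9}.
Only 9 fits R3C1 under both its across sum 23 and down sum 16.
Given what's placed, R3C2 must be 8 to fit the 23 across and 24 down.
R3C3 = 23 − 17 = 6 completes the 23 across.
R2C1 = 16 − 9 = 7 completes the 16 down.
R2C2 = 9: the only remaining digit allowed by both the 25 across and the 24 down.
Given what's placed, R2C3 must be 1 to fit the 25 across and 9 down.
R2C4 = 25 − 17 = 8 completes the 25 across.
R1C2 = 24 − 17 = 7 completes the 24 down.
R1C3 = 9 − 7 = 2 completes the 9 down.
R1C4 = 14 − 9 = 5 completes the 14 across.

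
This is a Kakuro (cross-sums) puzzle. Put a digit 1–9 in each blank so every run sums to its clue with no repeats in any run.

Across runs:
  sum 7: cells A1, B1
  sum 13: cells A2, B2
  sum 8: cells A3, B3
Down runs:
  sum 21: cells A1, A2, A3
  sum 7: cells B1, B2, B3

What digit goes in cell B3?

7 in 3 cells must be {1,2,4}.
The 13 across and the 7 down share only 4, so B2 = 4.
A2 = 13 − 4 = 9 completes the 13 across.
Nothing is forced directly, so branch on A1, whose candidates are 4 or 5. If A1 = 4: then B1 would have to be in {3} for the 7 across but in {1,2} for the 7 down — contradiction. So A1 = 5.
B1 = 7 − 5 = 2 completes the 7 across.
A3 = 21 − 14 = 7 completes the 21 down.
B3 = 8 − 7 = 1 completes the 8 across.

1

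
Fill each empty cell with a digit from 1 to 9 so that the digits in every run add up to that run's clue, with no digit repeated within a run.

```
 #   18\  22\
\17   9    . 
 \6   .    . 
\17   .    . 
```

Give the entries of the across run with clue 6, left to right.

1, 5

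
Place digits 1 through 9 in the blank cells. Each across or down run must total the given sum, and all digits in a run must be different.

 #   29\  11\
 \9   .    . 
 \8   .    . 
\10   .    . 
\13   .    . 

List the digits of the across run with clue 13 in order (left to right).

8 5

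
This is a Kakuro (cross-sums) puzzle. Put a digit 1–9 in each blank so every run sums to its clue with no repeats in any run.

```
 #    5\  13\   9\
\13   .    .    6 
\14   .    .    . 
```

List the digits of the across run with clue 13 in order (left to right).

3 4 6

R2C3 = 9 − 6 = 3 completes the 9 down.
Nothing is forced directly, so branch on R2C1, whose candidates are 2 or 4. If R2C1 = 4: then R1C1 would have to be in {2,3,4,5} for the 13 across but in {1} for the 5 down — contradiction. So R2C1 = 2.
R1C1 = 5 − 2 = 3 completes the 5 down.
R1C2 = 13 − 9 = 4 completes the 13 across.
R2C2 = 14 − 5 = 9 completes the 14 across.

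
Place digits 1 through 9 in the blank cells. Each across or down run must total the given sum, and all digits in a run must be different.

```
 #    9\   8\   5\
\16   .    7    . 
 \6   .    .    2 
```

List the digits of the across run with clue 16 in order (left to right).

6 in 3 cells must be {1,2,3}.
R1C3 = 5 − 2 = 3 completes the 5 down.
R2C2 = 8 − 7 = 1 completes the 8 down.
R1C1 = 16 − 10 = 6 completes the 16 across.
R2C1 = 6 − 3 = 3 completes the 6 across.

6 7 3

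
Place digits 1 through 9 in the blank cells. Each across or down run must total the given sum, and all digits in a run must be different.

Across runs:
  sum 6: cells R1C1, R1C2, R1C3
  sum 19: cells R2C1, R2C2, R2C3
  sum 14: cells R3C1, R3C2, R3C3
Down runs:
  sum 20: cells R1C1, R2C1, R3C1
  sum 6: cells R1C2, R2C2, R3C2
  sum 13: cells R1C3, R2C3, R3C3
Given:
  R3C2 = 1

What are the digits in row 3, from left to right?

6 in 3 cells must be {1,2,3}.
Only 3 fits R1C1 under both its across sum 6 and down sum 20.
Given what's placed, R1C2 must be 2 to fit the 6 across and 6 down.
R1C3 = 6 − 5 = 1 completes the 6 across.
R2C2 = 6 − 3 = 3 completes the 6 down.
Given what's placed, R2C1 must be 9 to fit the 19 across and 20 down.
R2C3 = 19 − 12 = 7 completes the 19 across.
R3C1 = 20 − 12 = 8 completes the 20 down.
R3C3 = 14 − 9 = 5 completes the 14 across.

8 1 5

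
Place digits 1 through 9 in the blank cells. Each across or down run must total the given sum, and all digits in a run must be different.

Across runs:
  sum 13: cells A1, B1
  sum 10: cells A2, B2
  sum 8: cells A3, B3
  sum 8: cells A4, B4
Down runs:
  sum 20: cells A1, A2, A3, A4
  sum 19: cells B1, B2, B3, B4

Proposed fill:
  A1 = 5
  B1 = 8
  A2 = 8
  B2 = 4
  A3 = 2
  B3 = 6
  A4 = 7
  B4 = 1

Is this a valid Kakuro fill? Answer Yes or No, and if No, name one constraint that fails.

No — the down run A1–A4 sums to 22, not 20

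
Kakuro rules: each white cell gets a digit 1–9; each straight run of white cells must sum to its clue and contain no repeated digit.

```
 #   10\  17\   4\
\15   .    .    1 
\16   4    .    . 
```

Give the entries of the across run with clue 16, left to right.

4, 9, 3

17 in 2 cells must be {8,9}; 4 in 2 cells must be {1,3}.
R1C1 = 10 − 4 = 6 completes the 10 down.
R1C2 = 15 − 7 = 8 completes the 15 across.
R2C2 = 17 − 8 = 9 completes the 17 down.
R2C3 = 16 − 13 = 3 completes the 16 across.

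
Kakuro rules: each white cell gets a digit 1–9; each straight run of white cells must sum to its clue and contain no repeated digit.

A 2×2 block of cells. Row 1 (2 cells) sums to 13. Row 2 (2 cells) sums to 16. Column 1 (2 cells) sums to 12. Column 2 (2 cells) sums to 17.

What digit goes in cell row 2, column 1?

7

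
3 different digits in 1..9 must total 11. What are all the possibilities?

{1,2,8}; {1,3,7}; {1,4,6}; {2,3,6}; {2,4,5}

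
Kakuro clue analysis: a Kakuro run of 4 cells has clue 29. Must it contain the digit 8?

Yes

The only way to make 29 from 4 distinct digits is {5,7,8,9}, which contains 8.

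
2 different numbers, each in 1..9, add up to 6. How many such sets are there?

2

2 distinct digits from 1–9 sum between 3 and 17.
Enumerating: {1,5}, {2,4}.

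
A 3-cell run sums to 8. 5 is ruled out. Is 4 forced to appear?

The only way to make 8 from 3 distinct digits under that restriction is {1,3,4}, which contains 4.

Yes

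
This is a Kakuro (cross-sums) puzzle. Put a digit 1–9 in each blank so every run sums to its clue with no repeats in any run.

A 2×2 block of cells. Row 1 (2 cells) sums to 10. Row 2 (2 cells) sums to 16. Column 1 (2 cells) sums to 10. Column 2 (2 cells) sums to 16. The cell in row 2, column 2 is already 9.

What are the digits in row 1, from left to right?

16 in 2 cells must be {7,9}.
(1,2) = 16 − 9 = 7 completes the 16 down.
(2,1) = 16 − 9 = 7 completes the 16 across.
(1,1) = 10 − 7 = 3 completes the 10 across.

3 7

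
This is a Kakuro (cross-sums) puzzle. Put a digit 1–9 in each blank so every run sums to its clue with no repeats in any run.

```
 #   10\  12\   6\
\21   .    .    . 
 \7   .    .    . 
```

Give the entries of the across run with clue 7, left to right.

1 4 2

7 in 3 cells must be {1,2,4}.
The 7 across and the 12 down share only 4, so R2C2 = 4.
R1C2 = 12 − 4 = 8 completes the 12 down.
Given what's placed, R1C3 must be 4 to fit the 21 across and 6 down.
R2C3 = 6 − 4 = 2 completes the 6 down.
R1C1 = 21 − 12 = 9 completes the 21 across.
R2C1 = 7 − 6 = 1 completes the 7 across.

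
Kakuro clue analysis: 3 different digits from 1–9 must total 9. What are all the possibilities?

{1,2,6}; {1,3,5}; {2,3,4}

3 distinct digits from 1–9 sum between 6 and 24.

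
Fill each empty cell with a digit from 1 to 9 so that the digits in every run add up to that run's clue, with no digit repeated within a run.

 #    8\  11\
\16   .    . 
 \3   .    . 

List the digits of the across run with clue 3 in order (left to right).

1 2

16 in 2 cells must be {7,9}; 3 in 2 cells must be {1,2}.
The 16 across and the 8 down share only 7, so R1C1 = 7.
R1C2 = 16 − 7 = 9 completes the 16 across.
R2C1 = 8 − 7 = 1 completes the 8 down.
R2C2 = 3 − 1 = 2 completes the 3 across.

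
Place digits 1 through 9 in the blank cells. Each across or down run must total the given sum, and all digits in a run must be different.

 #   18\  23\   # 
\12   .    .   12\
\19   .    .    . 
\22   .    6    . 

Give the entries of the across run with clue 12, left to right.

3 9

23 in 3 cells must be {6,8,9}.
No cell is forced outright now. R3C1 can only be 7 or 9 (the digits allowed by both its 22 across and its 18 down). If R3C1 = 7: that forces R3C3 = 9, R2C3 = 3, R2C1 = 9, after which R2C2 would have to be in {7} for the 19 across but in {8,9} for the 23 down — contradiction. So R3C1 = 9.
R3C3 = 22 − 15 = 7 completes the 22 across.
R2C3 = 12 − 7 = 5 completes the 12 down.
Given what's placed, R2C2 must be 8 to fit the 19 across and 23 down.
R1C2 = 23 − 14 = 9 completes the 23 down.
R2C1 = 19 − 13 = 6 completes the 19 across.
R1C1 = 12 − 9 = 3 completes the 12 across.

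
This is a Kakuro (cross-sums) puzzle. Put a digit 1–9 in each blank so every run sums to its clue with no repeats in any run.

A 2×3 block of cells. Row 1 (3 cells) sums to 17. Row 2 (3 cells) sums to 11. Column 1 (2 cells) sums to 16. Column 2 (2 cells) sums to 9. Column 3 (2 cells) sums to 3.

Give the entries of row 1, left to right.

9, 6, 2

16 in 2 cells must be {7,9}; 3 in 2 cells must be {1,2}.
The 11 across and the 16 down share only 7, so (2,1) = 7.
Given what's placed, (2,3) must be 1 to fit the 11 across and 3 down.
(1,1) = 16 − 7 = 9 completes the 16 down.
(1,3) = 3 − 1 = 2 completes the 3 down.
(2,2) = 11 − 8 = 3 completes the 11 across.
(1,2) = 17 − 11 = 6 completes the 17 across.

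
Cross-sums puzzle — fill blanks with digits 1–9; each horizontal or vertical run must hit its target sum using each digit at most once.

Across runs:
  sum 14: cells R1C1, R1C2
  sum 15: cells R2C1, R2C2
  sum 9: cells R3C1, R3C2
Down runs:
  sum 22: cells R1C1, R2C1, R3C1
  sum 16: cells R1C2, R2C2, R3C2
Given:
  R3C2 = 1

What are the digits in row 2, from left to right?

R3C1 = 9 − 1 = 8 completes the 9 across.
R2C1 = 9: the only remaining digit allowed by both the 15 across and the 22 down.
R2C2 = 15 − 9 = 6 completes the 15 across.
R1C1 = 22 − 17 = 5 completes the 22 down.
R1C2 = 14 − 5 = 9 completes the 14 across.

9, 6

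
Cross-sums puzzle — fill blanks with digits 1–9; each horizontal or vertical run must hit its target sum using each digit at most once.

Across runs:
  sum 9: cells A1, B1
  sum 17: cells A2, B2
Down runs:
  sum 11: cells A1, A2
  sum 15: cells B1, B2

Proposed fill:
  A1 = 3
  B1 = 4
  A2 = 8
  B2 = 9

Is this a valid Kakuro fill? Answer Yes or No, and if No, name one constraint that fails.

No — the across run A1–B1 sums to 7, not 9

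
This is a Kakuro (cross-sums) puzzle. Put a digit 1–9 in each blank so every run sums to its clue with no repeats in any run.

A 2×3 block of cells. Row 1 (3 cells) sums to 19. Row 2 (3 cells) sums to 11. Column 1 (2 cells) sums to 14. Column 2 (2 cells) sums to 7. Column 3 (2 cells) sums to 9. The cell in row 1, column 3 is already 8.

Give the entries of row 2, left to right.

8 2 1

(2,3) = 9 − 8 = 1 completes the 9 down.
Nothing is forced directly, so branch on (2,1), whose candidates are 6 or 8. If (2,1) = 6: then (1,1) would have to be in {2,4,5,6,7,9} for the 19 across but in {8} for the 14 down — contradiction. So (2,1) = 8.
(1,1) = 14 − 8 = 6 completes the 14 down.
(1,2) = 19 − 14 = 5 completes the 19 across.
(2,2) = 11 − 9 = 2 completes the 11 across.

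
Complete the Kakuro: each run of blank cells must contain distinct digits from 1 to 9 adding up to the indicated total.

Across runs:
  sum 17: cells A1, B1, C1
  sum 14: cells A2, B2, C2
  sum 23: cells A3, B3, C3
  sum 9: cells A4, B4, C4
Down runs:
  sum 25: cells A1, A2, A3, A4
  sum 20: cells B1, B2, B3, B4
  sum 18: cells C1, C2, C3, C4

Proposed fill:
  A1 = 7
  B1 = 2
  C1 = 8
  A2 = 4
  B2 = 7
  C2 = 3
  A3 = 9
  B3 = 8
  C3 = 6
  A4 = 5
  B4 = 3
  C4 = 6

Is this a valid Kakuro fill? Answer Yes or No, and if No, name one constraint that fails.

No — the across run A4–C4 sums to 14, not 9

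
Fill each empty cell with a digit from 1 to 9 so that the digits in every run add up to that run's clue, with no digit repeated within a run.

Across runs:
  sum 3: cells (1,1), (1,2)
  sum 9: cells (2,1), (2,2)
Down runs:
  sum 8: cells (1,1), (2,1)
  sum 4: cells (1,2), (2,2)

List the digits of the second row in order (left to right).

3 in 2 cells must be {1,2}; 4 in 2 cells must be {1,3}.
The 3 across and the 4 down share only 1, so (1,2) = 1.
(2,2) = 4 − 1 = 3 completes the 4 down.
(1,1) = 3 − 1 = 2 completes the 3 across.
(2,1) = 9 − 3 = 6 completes the 9 across.

6, 3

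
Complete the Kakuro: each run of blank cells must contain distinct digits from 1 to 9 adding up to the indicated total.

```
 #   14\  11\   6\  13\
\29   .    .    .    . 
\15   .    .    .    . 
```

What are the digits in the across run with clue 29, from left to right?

9 8 5 7

29 in 4 cells must be {5,7,8,9}.
Only 5 fits R1C3 under both its across sum 29 and down sum 6.
R2C3 = 6 − 5 = 1 completes the 6 down.
Nothing is forced directly, so branch on R1C1, whose candidates are 8 or 9. If R1C1 = 8: that forces R2C1 = 6, R2C4 = 5, after which R1C4 would have to be in {7,9} for the 29 across but in {8} for the 13 down — contradiction. So R1C1 = 9.
R2C1 = 14 − 9 = 5 completes the 14 down.
No cell is forced outright now. R2C4 can only be 6 or 7 (the digits allowed by both its 15 across and its 13 down). If R2C4 = 7: then R1C4 would have to be in {7,8} for the 29 across but in {6} for the 13 down — contradiction. So R2C4 = 6.
R1C4 = 13 − 6 = 7 completes the 13 down.
R2C2 = 15 − 12 = 3 completes the 15 across.
R1C2 = 29 − 21 = 8 completes the 29 across.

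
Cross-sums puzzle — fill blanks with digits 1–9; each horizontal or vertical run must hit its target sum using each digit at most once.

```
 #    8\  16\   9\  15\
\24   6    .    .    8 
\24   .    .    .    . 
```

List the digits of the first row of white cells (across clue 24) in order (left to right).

16 in 2 cells must be {7,9}.
R2C1 = 8 − 6 = 2 completes the 8 down.
R2C4 = 15 − 8 = 7 completes the 15 down.
R2C2 = 9: the only remaining digit allowed by both the 24 across and the 16 down.
R2C3 = 24 − 18 = 6 completes the 24 across.
R1C2 = 16 − 9 = 7 completes the 16 down.
R1C3 = 24 − 21 = 3 completes the 24 across.

6, 7, 3, 8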